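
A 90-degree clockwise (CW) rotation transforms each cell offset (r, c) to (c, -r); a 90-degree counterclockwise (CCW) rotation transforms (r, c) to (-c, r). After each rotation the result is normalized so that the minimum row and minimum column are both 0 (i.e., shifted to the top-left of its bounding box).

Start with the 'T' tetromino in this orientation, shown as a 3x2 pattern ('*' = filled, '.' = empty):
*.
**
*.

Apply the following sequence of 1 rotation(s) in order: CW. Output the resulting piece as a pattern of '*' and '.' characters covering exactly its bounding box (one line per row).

Answer: ***
.*.

Derivation:
Start:
*.
**
*.
After rotation 1 (CW):
***
.*.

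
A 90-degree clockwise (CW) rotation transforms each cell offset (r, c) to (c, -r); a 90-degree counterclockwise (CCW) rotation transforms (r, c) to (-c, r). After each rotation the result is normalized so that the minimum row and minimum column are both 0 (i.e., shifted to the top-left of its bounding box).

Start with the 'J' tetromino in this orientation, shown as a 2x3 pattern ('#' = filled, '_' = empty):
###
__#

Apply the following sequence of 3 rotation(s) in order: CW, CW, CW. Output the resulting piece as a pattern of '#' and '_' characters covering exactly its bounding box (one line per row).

Answer: ##
#_
#_

Derivation:
Start:
###
__#
After rotation 1 (CW):
_#
_#
##
After rotation 2 (CW):
#__
###
After rotation 3 (CW):
##
#_
#_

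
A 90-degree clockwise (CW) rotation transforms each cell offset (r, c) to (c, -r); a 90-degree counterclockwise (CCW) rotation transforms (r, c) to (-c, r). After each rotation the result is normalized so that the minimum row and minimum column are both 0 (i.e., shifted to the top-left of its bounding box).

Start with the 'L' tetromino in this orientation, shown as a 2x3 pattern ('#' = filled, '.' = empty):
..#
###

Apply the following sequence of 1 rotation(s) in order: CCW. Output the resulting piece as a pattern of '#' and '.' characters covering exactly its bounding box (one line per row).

Answer: ##
.#
.#

Derivation:
Start:
..#
###
After rotation 1 (CCW):
##
.#
.#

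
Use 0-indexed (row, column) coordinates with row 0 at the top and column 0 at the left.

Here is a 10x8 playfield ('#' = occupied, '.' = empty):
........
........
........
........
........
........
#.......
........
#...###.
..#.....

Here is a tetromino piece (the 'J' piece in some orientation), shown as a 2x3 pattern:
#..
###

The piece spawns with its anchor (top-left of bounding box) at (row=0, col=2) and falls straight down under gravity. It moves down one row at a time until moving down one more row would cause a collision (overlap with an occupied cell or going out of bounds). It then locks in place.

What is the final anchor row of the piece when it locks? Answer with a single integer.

Spawn at (row=0, col=2). Try each row:
  row 0: fits
  row 1: fits
  row 2: fits
  row 3: fits
  row 4: fits
  row 5: fits
  row 6: fits
  row 7: blocked -> lock at row 6

Answer: 6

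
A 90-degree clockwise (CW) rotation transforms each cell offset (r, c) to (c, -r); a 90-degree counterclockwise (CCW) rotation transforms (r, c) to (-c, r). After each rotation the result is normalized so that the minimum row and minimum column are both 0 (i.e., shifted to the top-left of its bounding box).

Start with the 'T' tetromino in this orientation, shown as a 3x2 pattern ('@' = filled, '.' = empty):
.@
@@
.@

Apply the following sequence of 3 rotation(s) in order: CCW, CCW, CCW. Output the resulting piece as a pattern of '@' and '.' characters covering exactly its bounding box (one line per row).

Answer: .@.
@@@

Derivation:
Start:
.@
@@
.@
After rotation 1 (CCW):
@@@
.@.
After rotation 2 (CCW):
@.
@@
@.
After rotation 3 (CCW):
.@.
@@@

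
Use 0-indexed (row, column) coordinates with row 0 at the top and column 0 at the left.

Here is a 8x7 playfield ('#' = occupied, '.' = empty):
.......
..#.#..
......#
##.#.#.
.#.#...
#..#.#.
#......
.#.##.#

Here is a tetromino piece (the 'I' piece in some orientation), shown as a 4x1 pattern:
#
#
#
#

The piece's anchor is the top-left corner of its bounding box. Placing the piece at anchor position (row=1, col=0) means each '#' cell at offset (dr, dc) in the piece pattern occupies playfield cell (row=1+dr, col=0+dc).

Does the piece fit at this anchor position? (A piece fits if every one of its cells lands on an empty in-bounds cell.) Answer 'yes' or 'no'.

Answer: no

Derivation:
Check each piece cell at anchor (1, 0):
  offset (0,0) -> (1,0): empty -> OK
  offset (1,0) -> (2,0): empty -> OK
  offset (2,0) -> (3,0): occupied ('#') -> FAIL
  offset (3,0) -> (4,0): empty -> OK
All cells valid: no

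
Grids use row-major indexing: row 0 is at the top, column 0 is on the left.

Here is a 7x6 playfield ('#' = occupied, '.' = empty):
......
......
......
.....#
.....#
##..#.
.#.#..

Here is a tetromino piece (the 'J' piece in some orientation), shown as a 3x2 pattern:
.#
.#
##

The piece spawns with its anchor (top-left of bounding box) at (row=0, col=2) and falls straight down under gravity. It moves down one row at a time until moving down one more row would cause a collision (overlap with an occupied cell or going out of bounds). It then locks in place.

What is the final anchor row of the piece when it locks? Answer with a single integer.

Spawn at (row=0, col=2). Try each row:
  row 0: fits
  row 1: fits
  row 2: fits
  row 3: fits
  row 4: blocked -> lock at row 3

Answer: 3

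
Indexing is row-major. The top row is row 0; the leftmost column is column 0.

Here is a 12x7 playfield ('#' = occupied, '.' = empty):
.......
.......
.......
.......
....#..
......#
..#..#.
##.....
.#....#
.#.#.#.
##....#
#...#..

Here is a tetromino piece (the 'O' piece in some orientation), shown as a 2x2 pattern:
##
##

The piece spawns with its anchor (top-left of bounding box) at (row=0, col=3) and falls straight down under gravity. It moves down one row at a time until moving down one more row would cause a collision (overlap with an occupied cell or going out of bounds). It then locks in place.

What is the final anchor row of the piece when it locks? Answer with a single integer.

Answer: 2

Derivation:
Spawn at (row=0, col=3). Try each row:
  row 0: fits
  row 1: fits
  row 2: fits
  row 3: blocked -> lock at row 2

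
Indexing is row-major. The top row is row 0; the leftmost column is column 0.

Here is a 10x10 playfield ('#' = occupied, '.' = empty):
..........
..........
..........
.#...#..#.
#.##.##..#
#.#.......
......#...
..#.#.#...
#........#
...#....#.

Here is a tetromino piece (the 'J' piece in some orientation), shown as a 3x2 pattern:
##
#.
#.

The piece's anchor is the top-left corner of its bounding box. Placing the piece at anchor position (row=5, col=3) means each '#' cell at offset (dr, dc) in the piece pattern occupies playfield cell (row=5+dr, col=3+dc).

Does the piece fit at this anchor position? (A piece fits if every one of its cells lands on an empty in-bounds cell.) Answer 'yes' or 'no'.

Answer: yes

Derivation:
Check each piece cell at anchor (5, 3):
  offset (0,0) -> (5,3): empty -> OK
  offset (0,1) -> (5,4): empty -> OK
  offset (1,0) -> (6,3): empty -> OK
  offset (2,0) -> (7,3): empty -> OK
All cells valid: yes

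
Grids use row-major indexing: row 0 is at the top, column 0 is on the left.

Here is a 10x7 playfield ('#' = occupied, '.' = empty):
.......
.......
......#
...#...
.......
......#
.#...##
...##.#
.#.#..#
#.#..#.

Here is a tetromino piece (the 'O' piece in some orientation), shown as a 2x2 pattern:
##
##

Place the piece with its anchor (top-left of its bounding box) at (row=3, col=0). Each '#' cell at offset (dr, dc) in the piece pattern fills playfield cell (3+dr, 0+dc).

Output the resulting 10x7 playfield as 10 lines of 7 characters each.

Fill (3+0,0+0) = (3,0)
Fill (3+0,0+1) = (3,1)
Fill (3+1,0+0) = (4,0)
Fill (3+1,0+1) = (4,1)

Answer: .......
.......
......#
##.#...
##.....
......#
.#...##
...##.#
.#.#..#
#.#..#.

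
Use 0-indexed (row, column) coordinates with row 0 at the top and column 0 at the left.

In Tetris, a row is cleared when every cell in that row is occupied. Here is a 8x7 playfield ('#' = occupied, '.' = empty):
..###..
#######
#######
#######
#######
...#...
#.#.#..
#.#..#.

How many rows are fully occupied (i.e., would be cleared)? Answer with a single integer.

Answer: 4

Derivation:
Check each row:
  row 0: 4 empty cells -> not full
  row 1: 0 empty cells -> FULL (clear)
  row 2: 0 empty cells -> FULL (clear)
  row 3: 0 empty cells -> FULL (clear)
  row 4: 0 empty cells -> FULL (clear)
  row 5: 6 empty cells -> not full
  row 6: 4 empty cells -> not full
  row 7: 4 empty cells -> not full
Total rows cleared: 4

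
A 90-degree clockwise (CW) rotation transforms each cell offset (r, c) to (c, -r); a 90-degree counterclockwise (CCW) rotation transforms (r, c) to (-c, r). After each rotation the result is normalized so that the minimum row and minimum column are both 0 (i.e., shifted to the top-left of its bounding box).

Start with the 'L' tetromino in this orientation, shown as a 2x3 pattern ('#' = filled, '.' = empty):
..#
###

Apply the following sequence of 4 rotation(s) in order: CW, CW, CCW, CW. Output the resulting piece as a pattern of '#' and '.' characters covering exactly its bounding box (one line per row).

Answer: ###
#..

Derivation:
Start:
..#
###
After rotation 1 (CW):
#.
#.
##
After rotation 2 (CW):
###
#..
After rotation 3 (CCW):
#.
#.
##
After rotation 4 (CW):
###
#..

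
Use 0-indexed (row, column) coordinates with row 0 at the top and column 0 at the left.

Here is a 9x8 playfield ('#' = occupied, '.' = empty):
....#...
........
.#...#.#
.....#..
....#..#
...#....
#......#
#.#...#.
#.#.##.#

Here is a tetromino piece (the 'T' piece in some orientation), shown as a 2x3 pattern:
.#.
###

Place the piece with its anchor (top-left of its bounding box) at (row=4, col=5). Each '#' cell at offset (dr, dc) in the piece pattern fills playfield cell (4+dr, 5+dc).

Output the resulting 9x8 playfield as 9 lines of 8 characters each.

Answer: ....#...
........
.#...#.#
.....#..
....#.##
...#.###
#......#
#.#...#.
#.#.##.#

Derivation:
Fill (4+0,5+1) = (4,6)
Fill (4+1,5+0) = (5,5)
Fill (4+1,5+1) = (5,6)
Fill (4+1,5+2) = (5,7)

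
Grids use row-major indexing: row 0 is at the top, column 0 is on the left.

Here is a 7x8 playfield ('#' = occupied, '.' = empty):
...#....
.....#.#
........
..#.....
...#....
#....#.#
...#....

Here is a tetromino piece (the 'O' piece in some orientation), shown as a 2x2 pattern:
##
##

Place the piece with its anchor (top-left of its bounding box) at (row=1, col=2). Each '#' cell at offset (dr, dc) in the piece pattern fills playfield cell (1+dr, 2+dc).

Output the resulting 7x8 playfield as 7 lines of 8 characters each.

Fill (1+0,2+0) = (1,2)
Fill (1+0,2+1) = (1,3)
Fill (1+1,2+0) = (2,2)
Fill (1+1,2+1) = (2,3)

Answer: ...#....
..##.#.#
..##....
..#.....
...#....
#....#.#
...#....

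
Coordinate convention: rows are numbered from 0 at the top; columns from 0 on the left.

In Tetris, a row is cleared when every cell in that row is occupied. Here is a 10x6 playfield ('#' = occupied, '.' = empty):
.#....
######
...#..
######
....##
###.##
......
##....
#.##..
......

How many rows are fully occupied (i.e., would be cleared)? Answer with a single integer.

Answer: 2

Derivation:
Check each row:
  row 0: 5 empty cells -> not full
  row 1: 0 empty cells -> FULL (clear)
  row 2: 5 empty cells -> not full
  row 3: 0 empty cells -> FULL (clear)
  row 4: 4 empty cells -> not full
  row 5: 1 empty cell -> not full
  row 6: 6 empty cells -> not full
  row 7: 4 empty cells -> not full
  row 8: 3 empty cells -> not full
  row 9: 6 empty cells -> not full
Total rows cleared: 2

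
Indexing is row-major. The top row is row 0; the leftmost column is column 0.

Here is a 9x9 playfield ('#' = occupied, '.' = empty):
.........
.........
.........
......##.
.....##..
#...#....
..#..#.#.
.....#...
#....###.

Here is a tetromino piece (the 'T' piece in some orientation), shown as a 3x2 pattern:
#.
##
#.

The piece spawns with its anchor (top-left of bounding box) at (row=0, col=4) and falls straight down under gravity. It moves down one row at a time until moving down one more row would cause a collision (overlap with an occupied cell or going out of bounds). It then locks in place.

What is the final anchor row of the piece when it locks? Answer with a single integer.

Answer: 2

Derivation:
Spawn at (row=0, col=4). Try each row:
  row 0: fits
  row 1: fits
  row 2: fits
  row 3: blocked -> lock at row 2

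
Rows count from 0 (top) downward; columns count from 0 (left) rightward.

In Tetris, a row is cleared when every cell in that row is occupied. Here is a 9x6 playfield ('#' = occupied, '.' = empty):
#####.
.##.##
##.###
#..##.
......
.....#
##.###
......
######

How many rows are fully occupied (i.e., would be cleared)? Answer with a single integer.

Answer: 1

Derivation:
Check each row:
  row 0: 1 empty cell -> not full
  row 1: 2 empty cells -> not full
  row 2: 1 empty cell -> not full
  row 3: 3 empty cells -> not full
  row 4: 6 empty cells -> not full
  row 5: 5 empty cells -> not full
  row 6: 1 empty cell -> not full
  row 7: 6 empty cells -> not full
  row 8: 0 empty cells -> FULL (clear)
Total rows cleared: 1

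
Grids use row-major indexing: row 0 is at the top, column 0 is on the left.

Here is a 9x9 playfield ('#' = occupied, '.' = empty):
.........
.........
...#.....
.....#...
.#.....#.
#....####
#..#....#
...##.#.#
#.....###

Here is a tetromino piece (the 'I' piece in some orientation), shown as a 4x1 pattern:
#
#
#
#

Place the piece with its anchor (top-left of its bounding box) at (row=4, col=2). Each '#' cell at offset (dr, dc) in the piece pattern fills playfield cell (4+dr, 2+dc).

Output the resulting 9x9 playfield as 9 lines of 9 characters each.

Answer: .........
.........
...#.....
.....#...
.##....#.
#.#..####
#.##....#
..###.#.#
#.....###

Derivation:
Fill (4+0,2+0) = (4,2)
Fill (4+1,2+0) = (5,2)
Fill (4+2,2+0) = (6,2)
Fill (4+3,2+0) = (7,2)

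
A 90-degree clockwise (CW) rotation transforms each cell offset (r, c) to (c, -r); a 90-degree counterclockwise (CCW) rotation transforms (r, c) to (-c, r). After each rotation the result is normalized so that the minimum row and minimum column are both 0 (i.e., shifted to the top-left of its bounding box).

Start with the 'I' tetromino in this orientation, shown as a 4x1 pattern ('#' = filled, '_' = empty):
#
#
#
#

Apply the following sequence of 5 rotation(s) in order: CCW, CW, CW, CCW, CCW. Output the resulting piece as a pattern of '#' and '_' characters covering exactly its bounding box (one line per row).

Answer: ####

Derivation:
Start:
#
#
#
#
After rotation 1 (CCW):
####
After rotation 2 (CW):
#
#
#
#
After rotation 3 (CW):
####
After rotation 4 (CCW):
#
#
#
#
After rotation 5 (CCW):
####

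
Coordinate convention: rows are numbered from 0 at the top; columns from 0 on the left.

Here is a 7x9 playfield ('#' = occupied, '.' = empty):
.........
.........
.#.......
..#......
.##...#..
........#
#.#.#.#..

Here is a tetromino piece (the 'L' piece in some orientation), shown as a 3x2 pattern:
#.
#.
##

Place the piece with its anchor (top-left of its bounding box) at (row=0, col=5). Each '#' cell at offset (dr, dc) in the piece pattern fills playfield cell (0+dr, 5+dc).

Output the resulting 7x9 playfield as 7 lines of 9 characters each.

Fill (0+0,5+0) = (0,5)
Fill (0+1,5+0) = (1,5)
Fill (0+2,5+0) = (2,5)
Fill (0+2,5+1) = (2,6)

Answer: .....#...
.....#...
.#...##..
..#......
.##...#..
........#
#.#.#.#..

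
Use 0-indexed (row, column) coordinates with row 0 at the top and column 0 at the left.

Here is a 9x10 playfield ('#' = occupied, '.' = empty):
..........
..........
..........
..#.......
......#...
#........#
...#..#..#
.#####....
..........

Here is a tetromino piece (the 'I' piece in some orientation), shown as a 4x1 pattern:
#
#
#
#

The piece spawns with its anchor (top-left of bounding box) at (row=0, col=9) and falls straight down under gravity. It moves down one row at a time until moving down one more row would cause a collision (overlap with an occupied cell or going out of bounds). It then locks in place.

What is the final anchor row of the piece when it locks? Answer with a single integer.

Answer: 1

Derivation:
Spawn at (row=0, col=9). Try each row:
  row 0: fits
  row 1: fits
  row 2: blocked -> lock at row 1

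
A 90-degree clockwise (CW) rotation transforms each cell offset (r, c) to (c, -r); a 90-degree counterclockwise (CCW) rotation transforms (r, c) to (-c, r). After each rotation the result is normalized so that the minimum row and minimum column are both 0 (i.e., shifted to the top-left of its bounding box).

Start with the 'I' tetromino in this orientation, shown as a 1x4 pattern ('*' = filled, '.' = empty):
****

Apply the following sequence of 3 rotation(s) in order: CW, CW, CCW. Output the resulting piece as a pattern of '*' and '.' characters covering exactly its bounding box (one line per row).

Answer: *
*
*
*

Derivation:
Start:
****
After rotation 1 (CW):
*
*
*
*
After rotation 2 (CW):
****
After rotation 3 (CCW):
*
*
*
*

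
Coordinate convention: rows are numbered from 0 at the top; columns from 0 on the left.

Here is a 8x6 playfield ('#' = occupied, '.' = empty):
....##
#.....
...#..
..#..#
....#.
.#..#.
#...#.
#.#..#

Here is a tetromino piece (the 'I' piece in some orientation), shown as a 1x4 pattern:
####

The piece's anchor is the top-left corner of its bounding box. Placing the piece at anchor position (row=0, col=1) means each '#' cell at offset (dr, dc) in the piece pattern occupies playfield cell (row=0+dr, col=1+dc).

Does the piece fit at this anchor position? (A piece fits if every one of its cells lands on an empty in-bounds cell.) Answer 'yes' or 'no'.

Check each piece cell at anchor (0, 1):
  offset (0,0) -> (0,1): empty -> OK
  offset (0,1) -> (0,2): empty -> OK
  offset (0,2) -> (0,3): empty -> OK
  offset (0,3) -> (0,4): occupied ('#') -> FAIL
All cells valid: no

Answer: no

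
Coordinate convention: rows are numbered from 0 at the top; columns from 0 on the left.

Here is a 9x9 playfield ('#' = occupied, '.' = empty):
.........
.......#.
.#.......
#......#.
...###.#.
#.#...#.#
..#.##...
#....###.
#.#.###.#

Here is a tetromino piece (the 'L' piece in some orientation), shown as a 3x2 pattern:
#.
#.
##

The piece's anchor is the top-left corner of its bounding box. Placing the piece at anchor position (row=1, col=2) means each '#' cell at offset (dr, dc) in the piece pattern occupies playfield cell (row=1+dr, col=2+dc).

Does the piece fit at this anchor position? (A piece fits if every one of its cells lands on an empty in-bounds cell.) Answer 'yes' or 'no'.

Answer: yes

Derivation:
Check each piece cell at anchor (1, 2):
  offset (0,0) -> (1,2): empty -> OK
  offset (1,0) -> (2,2): empty -> OK
  offset (2,0) -> (3,2): empty -> OK
  offset (2,1) -> (3,3): empty -> OK
All cells valid: yes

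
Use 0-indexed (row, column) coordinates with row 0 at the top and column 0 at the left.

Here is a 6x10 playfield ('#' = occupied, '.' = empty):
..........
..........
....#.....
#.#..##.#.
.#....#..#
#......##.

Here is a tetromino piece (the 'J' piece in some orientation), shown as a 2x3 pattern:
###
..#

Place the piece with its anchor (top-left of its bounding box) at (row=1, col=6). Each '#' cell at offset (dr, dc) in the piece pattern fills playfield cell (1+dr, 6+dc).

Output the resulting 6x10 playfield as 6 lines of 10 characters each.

Answer: ..........
......###.
....#...#.
#.#..##.#.
.#....#..#
#......##.

Derivation:
Fill (1+0,6+0) = (1,6)
Fill (1+0,6+1) = (1,7)
Fill (1+0,6+2) = (1,8)
Fill (1+1,6+2) = (2,8)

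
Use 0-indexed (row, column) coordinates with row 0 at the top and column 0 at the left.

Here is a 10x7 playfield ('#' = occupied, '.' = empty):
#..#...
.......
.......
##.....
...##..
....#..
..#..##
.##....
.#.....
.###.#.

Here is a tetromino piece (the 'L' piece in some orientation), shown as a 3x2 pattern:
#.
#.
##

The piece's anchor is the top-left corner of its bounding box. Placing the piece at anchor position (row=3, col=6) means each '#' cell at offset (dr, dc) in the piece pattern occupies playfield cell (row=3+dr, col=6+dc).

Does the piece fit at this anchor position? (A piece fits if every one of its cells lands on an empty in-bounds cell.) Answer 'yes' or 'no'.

Check each piece cell at anchor (3, 6):
  offset (0,0) -> (3,6): empty -> OK
  offset (1,0) -> (4,6): empty -> OK
  offset (2,0) -> (5,6): empty -> OK
  offset (2,1) -> (5,7): out of bounds -> FAIL
All cells valid: no

Answer: no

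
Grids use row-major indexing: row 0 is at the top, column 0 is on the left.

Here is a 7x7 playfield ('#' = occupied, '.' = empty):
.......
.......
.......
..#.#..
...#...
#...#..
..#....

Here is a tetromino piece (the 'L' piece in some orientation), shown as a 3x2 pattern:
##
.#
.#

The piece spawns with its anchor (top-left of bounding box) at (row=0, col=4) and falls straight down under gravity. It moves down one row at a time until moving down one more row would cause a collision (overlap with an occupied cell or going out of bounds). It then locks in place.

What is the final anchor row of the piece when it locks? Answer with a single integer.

Spawn at (row=0, col=4). Try each row:
  row 0: fits
  row 1: fits
  row 2: fits
  row 3: blocked -> lock at row 2

Answer: 2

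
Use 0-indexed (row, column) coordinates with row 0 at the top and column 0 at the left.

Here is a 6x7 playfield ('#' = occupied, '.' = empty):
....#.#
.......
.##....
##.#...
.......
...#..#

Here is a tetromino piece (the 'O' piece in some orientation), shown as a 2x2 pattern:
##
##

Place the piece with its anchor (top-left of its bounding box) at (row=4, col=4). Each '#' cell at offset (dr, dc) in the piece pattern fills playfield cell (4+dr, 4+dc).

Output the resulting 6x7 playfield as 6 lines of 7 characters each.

Answer: ....#.#
.......
.##....
##.#...
....##.
...####

Derivation:
Fill (4+0,4+0) = (4,4)
Fill (4+0,4+1) = (4,5)
Fill (4+1,4+0) = (5,4)
Fill (4+1,4+1) = (5,5)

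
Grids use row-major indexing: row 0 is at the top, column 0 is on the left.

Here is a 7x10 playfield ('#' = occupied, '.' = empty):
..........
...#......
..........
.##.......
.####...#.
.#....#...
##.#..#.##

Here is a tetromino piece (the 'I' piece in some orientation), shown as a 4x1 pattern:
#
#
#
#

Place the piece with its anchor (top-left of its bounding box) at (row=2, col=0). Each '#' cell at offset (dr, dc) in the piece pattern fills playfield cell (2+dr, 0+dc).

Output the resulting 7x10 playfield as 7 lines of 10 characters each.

Answer: ..........
...#......
#.........
###.......
#####...#.
##....#...
##.#..#.##

Derivation:
Fill (2+0,0+0) = (2,0)
Fill (2+1,0+0) = (3,0)
Fill (2+2,0+0) = (4,0)
Fill (2+3,0+0) = (5,0)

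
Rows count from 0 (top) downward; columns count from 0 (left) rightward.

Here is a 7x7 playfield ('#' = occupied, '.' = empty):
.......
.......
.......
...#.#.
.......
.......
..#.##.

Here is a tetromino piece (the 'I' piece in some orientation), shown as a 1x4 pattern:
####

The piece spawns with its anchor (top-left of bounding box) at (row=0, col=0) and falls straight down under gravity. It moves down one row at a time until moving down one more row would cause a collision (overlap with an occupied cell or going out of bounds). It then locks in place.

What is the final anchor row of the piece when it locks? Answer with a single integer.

Answer: 2

Derivation:
Spawn at (row=0, col=0). Try each row:
  row 0: fits
  row 1: fits
  row 2: fits
  row 3: blocked -> lock at row 2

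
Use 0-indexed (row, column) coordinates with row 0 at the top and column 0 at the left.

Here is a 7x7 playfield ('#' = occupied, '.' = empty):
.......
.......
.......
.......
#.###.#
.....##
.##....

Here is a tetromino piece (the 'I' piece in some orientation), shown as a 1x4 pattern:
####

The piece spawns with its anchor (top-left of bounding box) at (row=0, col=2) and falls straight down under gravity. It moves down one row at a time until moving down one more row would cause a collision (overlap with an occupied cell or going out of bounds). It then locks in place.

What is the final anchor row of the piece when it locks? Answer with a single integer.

Answer: 3

Derivation:
Spawn at (row=0, col=2). Try each row:
  row 0: fits
  row 1: fits
  row 2: fits
  row 3: fits
  row 4: blocked -> lock at row 3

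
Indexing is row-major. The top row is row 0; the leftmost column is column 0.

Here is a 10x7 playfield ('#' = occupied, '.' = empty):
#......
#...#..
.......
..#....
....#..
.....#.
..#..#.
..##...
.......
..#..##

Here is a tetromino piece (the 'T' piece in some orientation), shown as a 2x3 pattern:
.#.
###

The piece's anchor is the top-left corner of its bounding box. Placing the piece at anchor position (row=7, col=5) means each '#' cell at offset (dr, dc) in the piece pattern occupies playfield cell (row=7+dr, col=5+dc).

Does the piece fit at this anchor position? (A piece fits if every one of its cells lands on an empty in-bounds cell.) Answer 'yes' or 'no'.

Answer: no

Derivation:
Check each piece cell at anchor (7, 5):
  offset (0,1) -> (7,6): empty -> OK
  offset (1,0) -> (8,5): empty -> OK
  offset (1,1) -> (8,6): empty -> OK
  offset (1,2) -> (8,7): out of bounds -> FAIL
All cells valid: no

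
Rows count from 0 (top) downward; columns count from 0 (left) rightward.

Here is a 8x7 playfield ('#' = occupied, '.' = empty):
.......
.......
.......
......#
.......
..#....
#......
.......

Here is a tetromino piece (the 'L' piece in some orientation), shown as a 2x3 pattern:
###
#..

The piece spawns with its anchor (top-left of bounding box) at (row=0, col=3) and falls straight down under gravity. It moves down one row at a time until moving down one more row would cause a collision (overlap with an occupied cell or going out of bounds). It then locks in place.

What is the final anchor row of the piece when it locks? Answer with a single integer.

Spawn at (row=0, col=3). Try each row:
  row 0: fits
  row 1: fits
  row 2: fits
  row 3: fits
  row 4: fits
  row 5: fits
  row 6: fits
  row 7: blocked -> lock at row 6

Answer: 6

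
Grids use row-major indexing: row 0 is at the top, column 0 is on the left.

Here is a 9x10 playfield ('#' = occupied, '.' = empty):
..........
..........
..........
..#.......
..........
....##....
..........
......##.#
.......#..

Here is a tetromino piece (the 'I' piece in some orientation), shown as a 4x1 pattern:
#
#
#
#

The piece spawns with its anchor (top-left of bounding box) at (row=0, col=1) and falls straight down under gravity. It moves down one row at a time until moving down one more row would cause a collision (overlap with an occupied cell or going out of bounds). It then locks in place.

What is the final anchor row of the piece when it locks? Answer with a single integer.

Spawn at (row=0, col=1). Try each row:
  row 0: fits
  row 1: fits
  row 2: fits
  row 3: fits
  row 4: fits
  row 5: fits
  row 6: blocked -> lock at row 5

Answer: 5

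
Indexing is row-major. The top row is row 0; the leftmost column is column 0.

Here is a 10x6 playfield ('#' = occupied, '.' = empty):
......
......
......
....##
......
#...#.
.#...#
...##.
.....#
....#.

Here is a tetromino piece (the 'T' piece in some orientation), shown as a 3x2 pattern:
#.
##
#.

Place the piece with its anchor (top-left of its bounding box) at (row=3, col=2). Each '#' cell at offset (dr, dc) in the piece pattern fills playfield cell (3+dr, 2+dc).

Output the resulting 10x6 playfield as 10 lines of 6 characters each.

Fill (3+0,2+0) = (3,2)
Fill (3+1,2+0) = (4,2)
Fill (3+1,2+1) = (4,3)
Fill (3+2,2+0) = (5,2)

Answer: ......
......
......
..#.##
..##..
#.#.#.
.#...#
...##.
.....#
....#.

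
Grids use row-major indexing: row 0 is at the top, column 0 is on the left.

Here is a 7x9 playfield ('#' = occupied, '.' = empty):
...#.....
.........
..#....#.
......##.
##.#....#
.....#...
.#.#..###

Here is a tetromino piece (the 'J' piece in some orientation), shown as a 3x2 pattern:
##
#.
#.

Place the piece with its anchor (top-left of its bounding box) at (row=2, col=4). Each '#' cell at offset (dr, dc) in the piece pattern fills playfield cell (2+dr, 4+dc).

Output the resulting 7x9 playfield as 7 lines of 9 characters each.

Fill (2+0,4+0) = (2,4)
Fill (2+0,4+1) = (2,5)
Fill (2+1,4+0) = (3,4)
Fill (2+2,4+0) = (4,4)

Answer: ...#.....
.........
..#.##.#.
....#.##.
##.##...#
.....#...
.#.#..###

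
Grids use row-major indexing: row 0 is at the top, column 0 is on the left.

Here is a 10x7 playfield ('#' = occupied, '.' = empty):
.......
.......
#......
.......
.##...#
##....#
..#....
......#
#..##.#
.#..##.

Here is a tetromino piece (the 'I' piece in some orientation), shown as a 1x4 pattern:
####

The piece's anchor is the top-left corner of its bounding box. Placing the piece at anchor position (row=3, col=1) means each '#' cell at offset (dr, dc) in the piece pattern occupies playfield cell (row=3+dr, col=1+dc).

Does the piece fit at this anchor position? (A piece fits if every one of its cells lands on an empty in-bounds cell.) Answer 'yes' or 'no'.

Check each piece cell at anchor (3, 1):
  offset (0,0) -> (3,1): empty -> OK
  offset (0,1) -> (3,2): empty -> OK
  offset (0,2) -> (3,3): empty -> OK
  offset (0,3) -> (3,4): empty -> OK
All cells valid: yes

Answer: yes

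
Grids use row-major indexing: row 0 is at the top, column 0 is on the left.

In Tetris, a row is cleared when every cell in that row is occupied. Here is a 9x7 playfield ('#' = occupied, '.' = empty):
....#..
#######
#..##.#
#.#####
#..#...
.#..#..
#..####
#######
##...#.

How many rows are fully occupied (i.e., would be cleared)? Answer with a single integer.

Check each row:
  row 0: 6 empty cells -> not full
  row 1: 0 empty cells -> FULL (clear)
  row 2: 3 empty cells -> not full
  row 3: 1 empty cell -> not full
  row 4: 5 empty cells -> not full
  row 5: 5 empty cells -> not full
  row 6: 2 empty cells -> not full
  row 7: 0 empty cells -> FULL (clear)
  row 8: 4 empty cells -> not full
Total rows cleared: 2

Answer: 2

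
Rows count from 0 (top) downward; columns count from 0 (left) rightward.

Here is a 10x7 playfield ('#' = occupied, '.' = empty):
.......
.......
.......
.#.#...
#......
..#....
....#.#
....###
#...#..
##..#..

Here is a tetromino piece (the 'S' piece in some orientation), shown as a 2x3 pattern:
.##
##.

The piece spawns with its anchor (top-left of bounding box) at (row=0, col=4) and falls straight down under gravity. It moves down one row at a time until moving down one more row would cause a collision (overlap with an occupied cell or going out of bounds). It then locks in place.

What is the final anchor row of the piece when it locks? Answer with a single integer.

Answer: 4

Derivation:
Spawn at (row=0, col=4). Try each row:
  row 0: fits
  row 1: fits
  row 2: fits
  row 3: fits
  row 4: fits
  row 5: blocked -> lock at row 4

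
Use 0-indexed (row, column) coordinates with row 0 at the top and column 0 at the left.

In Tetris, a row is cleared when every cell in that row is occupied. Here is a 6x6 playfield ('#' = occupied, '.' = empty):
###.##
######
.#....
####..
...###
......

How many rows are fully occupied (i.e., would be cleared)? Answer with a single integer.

Check each row:
  row 0: 1 empty cell -> not full
  row 1: 0 empty cells -> FULL (clear)
  row 2: 5 empty cells -> not full
  row 3: 2 empty cells -> not full
  row 4: 3 empty cells -> not full
  row 5: 6 empty cells -> not full
Total rows cleared: 1

Answer: 1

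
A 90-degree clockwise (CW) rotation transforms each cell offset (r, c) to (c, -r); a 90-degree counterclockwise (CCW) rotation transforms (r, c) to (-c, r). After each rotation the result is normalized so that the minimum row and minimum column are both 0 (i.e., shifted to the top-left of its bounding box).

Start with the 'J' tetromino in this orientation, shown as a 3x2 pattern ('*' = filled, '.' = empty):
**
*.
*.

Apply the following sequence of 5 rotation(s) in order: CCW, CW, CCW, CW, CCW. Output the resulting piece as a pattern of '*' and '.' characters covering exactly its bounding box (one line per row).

Answer: *..
***

Derivation:
Start:
**
*.
*.
After rotation 1 (CCW):
*..
***
After rotation 2 (CW):
**
*.
*.
After rotation 3 (CCW):
*..
***
After rotation 4 (CW):
**
*.
*.
After rotation 5 (CCW):
*..
***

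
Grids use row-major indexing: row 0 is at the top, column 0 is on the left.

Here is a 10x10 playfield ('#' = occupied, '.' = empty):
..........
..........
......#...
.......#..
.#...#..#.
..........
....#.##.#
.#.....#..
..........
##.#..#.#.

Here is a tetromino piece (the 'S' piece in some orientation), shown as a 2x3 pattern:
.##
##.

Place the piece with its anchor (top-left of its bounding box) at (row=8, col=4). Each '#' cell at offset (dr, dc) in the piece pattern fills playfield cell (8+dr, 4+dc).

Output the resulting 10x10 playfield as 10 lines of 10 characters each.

Answer: ..........
..........
......#...
.......#..
.#...#..#.
..........
....#.##.#
.#.....#..
.....##...
##.####.#.

Derivation:
Fill (8+0,4+1) = (8,5)
Fill (8+0,4+2) = (8,6)
Fill (8+1,4+0) = (9,4)
Fill (8+1,4+1) = (9,5)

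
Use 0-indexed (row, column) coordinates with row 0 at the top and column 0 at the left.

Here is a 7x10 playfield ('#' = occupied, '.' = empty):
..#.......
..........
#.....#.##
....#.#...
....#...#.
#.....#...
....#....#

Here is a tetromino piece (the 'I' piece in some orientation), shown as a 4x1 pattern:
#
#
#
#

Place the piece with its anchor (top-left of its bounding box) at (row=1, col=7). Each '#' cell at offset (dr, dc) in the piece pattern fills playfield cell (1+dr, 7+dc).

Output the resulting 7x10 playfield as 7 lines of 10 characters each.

Answer: ..#.......
.......#..
#.....####
....#.##..
....#..##.
#.....#...
....#....#

Derivation:
Fill (1+0,7+0) = (1,7)
Fill (1+1,7+0) = (2,7)
Fill (1+2,7+0) = (3,7)
Fill (1+3,7+0) = (4,7)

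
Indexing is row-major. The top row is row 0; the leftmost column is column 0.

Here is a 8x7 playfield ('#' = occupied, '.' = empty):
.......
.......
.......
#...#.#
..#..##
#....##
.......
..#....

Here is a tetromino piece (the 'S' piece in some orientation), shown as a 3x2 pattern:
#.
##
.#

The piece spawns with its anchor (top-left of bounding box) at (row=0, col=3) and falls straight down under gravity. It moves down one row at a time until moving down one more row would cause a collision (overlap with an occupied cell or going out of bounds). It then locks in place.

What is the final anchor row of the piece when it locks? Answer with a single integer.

Answer: 0

Derivation:
Spawn at (row=0, col=3). Try each row:
  row 0: fits
  row 1: blocked -> lock at row 0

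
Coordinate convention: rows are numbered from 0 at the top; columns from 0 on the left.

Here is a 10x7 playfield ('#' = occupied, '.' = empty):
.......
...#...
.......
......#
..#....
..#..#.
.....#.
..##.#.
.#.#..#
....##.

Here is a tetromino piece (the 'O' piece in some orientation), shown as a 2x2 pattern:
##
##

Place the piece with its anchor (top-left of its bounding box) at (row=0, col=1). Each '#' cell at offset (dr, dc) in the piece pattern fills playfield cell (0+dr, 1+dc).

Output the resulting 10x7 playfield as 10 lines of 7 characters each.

Answer: .##....
.###...
.......
......#
..#....
..#..#.
.....#.
..##.#.
.#.#..#
....##.

Derivation:
Fill (0+0,1+0) = (0,1)
Fill (0+0,1+1) = (0,2)
Fill (0+1,1+0) = (1,1)
Fill (0+1,1+1) = (1,2)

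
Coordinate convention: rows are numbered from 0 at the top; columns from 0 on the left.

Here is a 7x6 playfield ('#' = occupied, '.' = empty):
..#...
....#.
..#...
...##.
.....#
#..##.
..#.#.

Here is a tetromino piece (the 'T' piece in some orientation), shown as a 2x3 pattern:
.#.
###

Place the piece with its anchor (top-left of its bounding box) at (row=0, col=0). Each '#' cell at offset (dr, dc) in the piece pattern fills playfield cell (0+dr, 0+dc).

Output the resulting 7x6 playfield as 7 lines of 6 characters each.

Answer: .##...
###.#.
..#...
...##.
.....#
#..##.
..#.#.

Derivation:
Fill (0+0,0+1) = (0,1)
Fill (0+1,0+0) = (1,0)
Fill (0+1,0+1) = (1,1)
Fill (0+1,0+2) = (1,2)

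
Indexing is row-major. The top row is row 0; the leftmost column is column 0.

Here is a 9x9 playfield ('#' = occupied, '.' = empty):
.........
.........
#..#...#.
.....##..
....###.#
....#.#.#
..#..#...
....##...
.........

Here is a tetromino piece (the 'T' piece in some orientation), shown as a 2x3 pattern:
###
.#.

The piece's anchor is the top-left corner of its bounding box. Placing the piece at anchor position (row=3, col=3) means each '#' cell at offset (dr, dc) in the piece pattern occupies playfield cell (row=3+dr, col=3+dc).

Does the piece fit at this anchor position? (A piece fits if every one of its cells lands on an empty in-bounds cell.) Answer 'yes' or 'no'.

Answer: no

Derivation:
Check each piece cell at anchor (3, 3):
  offset (0,0) -> (3,3): empty -> OK
  offset (0,1) -> (3,4): empty -> OK
  offset (0,2) -> (3,5): occupied ('#') -> FAIL
  offset (1,1) -> (4,4): occupied ('#') -> FAIL
All cells valid: no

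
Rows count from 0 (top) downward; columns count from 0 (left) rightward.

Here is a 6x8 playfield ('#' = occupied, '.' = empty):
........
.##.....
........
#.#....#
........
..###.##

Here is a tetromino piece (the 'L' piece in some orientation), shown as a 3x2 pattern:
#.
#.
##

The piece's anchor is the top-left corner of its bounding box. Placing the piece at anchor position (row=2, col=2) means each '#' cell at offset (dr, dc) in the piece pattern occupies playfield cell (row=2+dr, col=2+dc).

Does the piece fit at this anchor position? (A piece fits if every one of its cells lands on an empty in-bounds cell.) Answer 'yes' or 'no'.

Answer: no

Derivation:
Check each piece cell at anchor (2, 2):
  offset (0,0) -> (2,2): empty -> OK
  offset (1,0) -> (3,2): occupied ('#') -> FAIL
  offset (2,0) -> (4,2): empty -> OK
  offset (2,1) -> (4,3): empty -> OK
All cells valid: no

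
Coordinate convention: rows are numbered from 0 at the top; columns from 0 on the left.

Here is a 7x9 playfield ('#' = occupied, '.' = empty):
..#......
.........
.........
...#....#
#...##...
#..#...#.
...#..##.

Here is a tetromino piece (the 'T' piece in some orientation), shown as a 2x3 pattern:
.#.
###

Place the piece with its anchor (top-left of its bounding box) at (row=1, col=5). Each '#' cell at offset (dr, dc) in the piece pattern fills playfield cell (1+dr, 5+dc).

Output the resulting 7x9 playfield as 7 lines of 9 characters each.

Answer: ..#......
......#..
.....###.
...#....#
#...##...
#..#...#.
...#..##.

Derivation:
Fill (1+0,5+1) = (1,6)
Fill (1+1,5+0) = (2,5)
Fill (1+1,5+1) = (2,6)
Fill (1+1,5+2) = (2,7)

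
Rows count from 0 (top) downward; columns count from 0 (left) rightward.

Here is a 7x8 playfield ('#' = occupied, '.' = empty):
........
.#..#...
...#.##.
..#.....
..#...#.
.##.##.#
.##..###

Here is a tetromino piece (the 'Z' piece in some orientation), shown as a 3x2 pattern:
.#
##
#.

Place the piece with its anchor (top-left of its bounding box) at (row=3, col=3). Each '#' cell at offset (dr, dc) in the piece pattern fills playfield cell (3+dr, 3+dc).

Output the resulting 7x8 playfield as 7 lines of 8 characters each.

Answer: ........
.#..#...
...#.##.
..#.#...
..###.#.
.#####.#
.##..###

Derivation:
Fill (3+0,3+1) = (3,4)
Fill (3+1,3+0) = (4,3)
Fill (3+1,3+1) = (4,4)
Fill (3+2,3+0) = (5,3)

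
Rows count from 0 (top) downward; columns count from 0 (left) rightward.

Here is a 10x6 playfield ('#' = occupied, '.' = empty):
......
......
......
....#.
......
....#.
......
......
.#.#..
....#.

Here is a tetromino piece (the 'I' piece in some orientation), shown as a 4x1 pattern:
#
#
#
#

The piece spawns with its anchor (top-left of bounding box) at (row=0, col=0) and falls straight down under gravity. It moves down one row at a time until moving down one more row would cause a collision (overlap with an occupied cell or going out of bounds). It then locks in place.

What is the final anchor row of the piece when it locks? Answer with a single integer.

Spawn at (row=0, col=0). Try each row:
  row 0: fits
  row 1: fits
  row 2: fits
  row 3: fits
  row 4: fits
  row 5: fits
  row 6: fits
  row 7: blocked -> lock at row 6

Answer: 6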